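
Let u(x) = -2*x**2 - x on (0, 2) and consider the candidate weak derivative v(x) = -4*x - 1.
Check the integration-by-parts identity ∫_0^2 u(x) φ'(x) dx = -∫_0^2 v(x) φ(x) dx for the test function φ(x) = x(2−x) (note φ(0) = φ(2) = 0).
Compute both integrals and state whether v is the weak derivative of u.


LHS = 20/3, RHS = 20/3. Yes, v = u' weakly.

u(x) = -2*x**2 - x, classical derivative u'(x) = -4*x - 1.
φ(x) = x(2−x), so φ'(x) = 2 - 2*x.
Note φ(0) = φ(2) = 0, so the boundary term u·φ vanishes.
LHS = ∫_0^2 u(x) φ'(x) dx = ∫_0^2 (4*x^3 - 2*x^2 - 2*x) dx. Term by term:
  ∫_0^2 4*x^3 dx = 16;  ∫_0^2 -2*x^2 dx = -16/3;  ∫_0^2 -2*x dx = -4.
Sum: 16 − 16/3 − 4 = 20/3.
So LHS = 20/3.
∫_0^2 v(x) φ(x) dx = ∫_0^2 (4*x^3 - 7*x^2 - 2*x) dx. Term by term:
  ∫_0^2 4*x^3 dx = 16;  ∫_0^2 -7*x^2 dx = -56/3;  ∫_0^2 -2*x dx = -4.
Sum: 16 − 56/3 − 4 = -20/3.
So RHS = -∫_0^2 v(x) φ(x) dx = 20/3.
LHS = RHS, so the identity holds for this test φ.
Moreover u is smooth here and v(x) = u'(x) = -4*x - 1 pointwise, so the identity holds for every test function. Hence v is the weak derivative of u.


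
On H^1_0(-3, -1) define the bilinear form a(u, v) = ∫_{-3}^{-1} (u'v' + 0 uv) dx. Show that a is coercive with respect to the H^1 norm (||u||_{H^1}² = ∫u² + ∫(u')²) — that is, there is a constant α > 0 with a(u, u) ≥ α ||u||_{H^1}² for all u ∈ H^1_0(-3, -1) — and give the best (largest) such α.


α = π^2/(4 + π^2)

Coercivity of a(·,·) on H^1_0(-3, -1) means a(u, u) ≥ α ||u||_{H^1}² for every u ∈ H^1_0.
The interval has length L = 2, and Poincaré/coercivity depend only on L. Here a(u, u) = ∫(u')² + (0)·∫u².
Here c = 0, so a(u,u) = ∫(u')² alone. The condition a(u,u) ≥ α||u||_{H^1}² reads (1−α)∫(u')² ≥ (α−c)∫u². Any admissible α is ≤ 1 (rapidly oscillating u have ∫u²/∫(u')² → 0), and α = 1 would force 0 ≥ (1−c)∫u², impossible since c < 1; so 1−α > 0. By the sharp Poincaré inequality on H^1_0 of an interval of length L, ∫(u')² ≥ (π/L)²∫u² with equality for the first sine mode sin(π(x−x₀)/L) (x₀ the left endpoint), so the inequality holds for all u iff (1−α)(π/L)² ≥ α − c, i.e. α ≤ ((π/L)² + c)/((π/L)² + 1) = (1 + c(L/π)²)/(1 + (L/π)²). (Direct route, valid since c ≤ 0: Poincaré gives c∫u² ≥ c(L/π)²∫(u')², so a(u,u) ≥ (1 + c(L/π)²)∫(u')², while ||u||_{H^1}² ≤ (1 + (L/π)²)∫(u')²; dividing yields the same α.) With (π/L)² = π^2/4 and c = 0, the largest admissible constant is α = ((π/L)² + c)/((π/L)² + 1).
Simplifying, α = π^2/(4 + π^2).


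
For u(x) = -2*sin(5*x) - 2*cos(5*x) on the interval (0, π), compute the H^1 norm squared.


||u||_{H^1(0,π)}^2 = 104*π

u'(x) = 10*sin(5*x) - 10*cos(5*x).
Expand u² and (u')² and integrate term by term on (0, π), using: for integers n ≥ 1, ∫_0^π sin²(nx) dx = ∫_0^π cos²(nx) dx = π/2; for n ≠ n', ∫_0^π sin(nx)sin(n'x) dx = ∫_0^π cos(nx)cos(n'x) dx = 0; and by product-to-sum, ∫_0^π sin(nx)cos(n'x) dx = ½∫_0^π [sin((n+n')x) + sin((n−n')x)] dx, which is 0 when n+n' is even and 2n/(n²−n'²) when n+n' is odd (it need not vanish on (0, π)).
  u² squared terms: (-2)²·∫cos(5x)² dx = 4·π/2 = 2*π;  (-2)²·∫sin(5x)² dx = 4·π/2 = 2*π.
  u² cross terms: 2·(-2)·(-2)·∫cos(5x)·sin(5x) dx = 8·(0) = 0.
  So ∫_0^π u² dx = 2*π + 2*π + 0 = 4*π.
  (u')² squared terms: (-10)²·∫cos(5x)² dx = 100·π/2 = 50*π;  (10)²·∫sin(5x)² dx = 100·π/2 = 50*π.
  (u')² cross terms: 2·(-10)·(10)·∫cos(5x)·sin(5x) dx = -200·(0) = 0.
  So ∫_0^π (u')² dx = 50*π + 50*π + 0 = 100*π.
||u||_{H^1}^2 = (4*π) + (100*π) = 104*π.


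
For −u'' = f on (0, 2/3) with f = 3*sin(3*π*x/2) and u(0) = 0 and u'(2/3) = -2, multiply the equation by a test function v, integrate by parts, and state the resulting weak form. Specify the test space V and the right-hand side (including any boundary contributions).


V = {v ∈ H^1(0, 2/3) : v(0) = 0} (test functions vanish at x = 0 where u is specified); weak form: ∫_0^2/3 u'v' dx = ∫_0^2/3 (3*sin(3*π*x/2)) v dx − 2·v(2/3) for all v ∈ V.

Multiply both sides by a test function v and integrate from 0 to 2/3:
  ∫_0^2/3 −u''(x) v(x) dx = ∫_0^2/3 f(x) v(x) dx.
Integrate the LHS by parts once:
  ∫_0^2/3 −u'' v dx = −[u'(x) v(x)]_0^2/3 + ∫_0^2/3 u'(x) v'(x) dx.
Thus ∫_0^2/3 u'(x) v'(x) dx = ∫_0^2/3 f(x) v(x) dx + [u'(x) v(x)]_0^2/3.
Choose V so that boundary terms are either known or forced to vanish.
Mixed BC: u(0) = 0 (Dirichlet) and u'(2/3) = -2 (Neumann). Define V = {v ∈ H^1(0, 2/3) : v(0) = 0}. Then [u' v]_0^2/3 = u'(2/3)·v(2/3) − u'(0)·0 = − 2·v(2/3).
Weak formulation: find u (satisfying any essential BC) such that ∫_0^2/3 u'(x) v'(x) dx = ∫_0^2/3 f v dx − 2·v(2/3) for all v ∈ V (Dirichlet at 0 absorbed into V; Neumann datum at x = 2/3 contributes the boundary term).
Substituting f(x) = 3*sin(3*π*x/2), the right-hand side is ∫_0^2/3 (3*sin(3*π*x/2)) v dx − 2·v(2/3).


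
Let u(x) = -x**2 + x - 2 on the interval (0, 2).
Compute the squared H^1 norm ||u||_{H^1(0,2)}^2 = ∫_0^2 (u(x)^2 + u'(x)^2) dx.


||u||_{H^1}^2 = 82/5

The H^1 norm (squared) on an interval (0, L) is
  ||u||_{H^1}^2 = ∫_0^L u(x)^2 dx + ∫_0^L u'(x)^2 dx.
Compute u'(x) = 1 - 2*x.
Then u(x)^2 = x**4 - 2*x**3 + 5*x**2 - 4*x + 4 and u'(x)^2 = 4*x**2 - 4*x + 1.
Integrate each monomial from 0 to 2 using ∫_0^2 c·x^n dx = c·2^(n+1)/(n+1):
  ∫_0^2 u(x)^2 dx = ∫_0^2 (x^4 - 2*x^3 + 5*x^2 - 4*x + 4) dx. Term by term:
    ∫_0^2 x^4 dx = 32/5;  ∫_0^2 -2*x^3 dx = -8;  ∫_0^2 5*x^2 dx = 40/3;
    ∫_0^2 -4*x dx = -8;  ∫_0^2 4 dx = 8.
  Sum: 32/5 − 8 + 40/3 − 8 + 8 = 176/15.
  ∫_0^2 u'(x)^2 dx = ∫_0^2 (4*x^2 - 4*x + 1) dx. Term by term:
    ∫_0^2 4*x^2 dx = 32/3;  ∫_0^2 -4*x dx = -8;  ∫_0^2 1 dx = 2.
  Sum: 32/3 − 8 + 2 = 14/3.
Adding: ||u||_{H^1}^2 = 176/15 + 14/3 = 82/5.


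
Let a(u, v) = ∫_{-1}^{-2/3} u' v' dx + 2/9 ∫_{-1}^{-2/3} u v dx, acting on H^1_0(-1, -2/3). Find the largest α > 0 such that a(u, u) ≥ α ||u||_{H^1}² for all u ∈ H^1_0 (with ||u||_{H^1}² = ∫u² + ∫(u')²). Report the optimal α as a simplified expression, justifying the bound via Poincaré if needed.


α = (2 + 81*π^2)/(9*(1 + 9*π^2))

Coercivity of a(·,·) on H^1_0(-1, -2/3) means a(u, u) ≥ α ||u||_{H^1}² for every u ∈ H^1_0.
The interval has length L = 1/3, and Poincaré/coercivity depend only on L. Here a(u, u) = ∫(u')² + (2/9)·∫u².
Here 0 < c = 2/9 < 1. The condition a(u,u) ≥ α||u||_{H^1}² reads (1−α)∫(u')² ≥ (α−c)∫u². Any admissible α is ≤ 1 (rapidly oscillating u have ∫u²/∫(u')² → 0), and α = 1 would force 0 ≥ (1−c)∫u², impossible since c < 1; so 1−α > 0. By the sharp Poincaré inequality on H^1_0 of an interval of length L, ∫(u')² ≥ (π/L)²∫u² with equality for the first sine mode sin(π(x−x₀)/L) (x₀ the left endpoint), so the inequality holds for all u iff (1−α)(π/L)² ≥ α − c, i.e. α ≤ ((π/L)² + c)/((π/L)² + 1) = (1 + c(L/π)²)/(1 + (L/π)²). With (π/L)² = 9*π^2 and c = 2/9, the largest admissible constant is α = ((π/L)² + c)/((π/L)² + 1).
Simplifying, α = (2 + 81*π^2)/(9*(1 + 9*π^2)).


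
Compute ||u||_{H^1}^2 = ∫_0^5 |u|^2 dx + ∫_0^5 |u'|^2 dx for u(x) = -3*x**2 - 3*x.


||u||_{H^1}^2 = 21615/2

The H^1 norm (squared) on an interval (0, L) is
  ||u||_{H^1}^2 = ∫_0^L u(x)^2 dx + ∫_0^L u'(x)^2 dx.
Compute u'(x) = -6*x - 3.
Then u(x)^2 = 9*x**4 + 18*x**3 + 9*x**2 and u'(x)^2 = 36*x**2 + 36*x + 9.
Integrate each monomial from 0 to 5 using ∫_0^5 c·x^n dx = c·5^(n+1)/(n+1):
  ∫_0^5 u(x)^2 dx = ∫_0^5 (9*x^4 + 18*x^3 + 9*x^2) dx. Term by term:
    ∫_0^5 9*x^4 dx = 5625;  ∫_0^5 18*x^3 dx = 5625/2;  ∫_0^5 9*x^2 dx = 375.
  Sum: 5625 + 5625/2 + 375 = 17625/2.
  ∫_0^5 u'(x)^2 dx = ∫_0^5 (36*x^2 + 36*x + 9) dx. Term by term:
    ∫_0^5 36*x^2 dx = 1500;  ∫_0^5 36*x dx = 450;  ∫_0^5 9 dx = 45.
  Sum: 1500 + 450 + 45 = 1995.
Adding: ||u||_{H^1}^2 = 17625/2 + 1995 = 21615/2.


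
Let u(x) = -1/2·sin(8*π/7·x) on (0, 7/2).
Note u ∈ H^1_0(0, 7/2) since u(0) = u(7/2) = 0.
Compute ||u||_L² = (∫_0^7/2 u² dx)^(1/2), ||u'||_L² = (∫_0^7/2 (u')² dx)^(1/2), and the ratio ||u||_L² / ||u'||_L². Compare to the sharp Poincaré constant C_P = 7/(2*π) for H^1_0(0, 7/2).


||u||_L² / ||u'||_L² = 7/(8*π) < C_P = 7/(2*π).

u(x) = -1/2·sin(8*π/7·x), so u'(x) = -4*π*cos(8*π*x/7)/7.
Writing u(x) = A·sin(kπx/L) with A = -1/2 and k = 4, use ∫_0^L sin²(kπx/L) dx = L/2 and ∫_0^L cos²(kπx/L) dx = L/2.
u² = 1/4·sin²(8*π/7·x) and (u')² = 16*π^2/49·cos²(8*π/7·x), and each of sin², cos² integrates to L/2 = 7/4 over (0, 7/2).
∫_0^7/2 u² dx = 7/16, so ||u||_L² = sqrt(7)/4.
∫_0^7/2 (u')² dx = 4*π^2/7, so ||u'||_L² = 2*sqrt(7)*π/7.
Ratio ||u||_L² / ||u'||_L² = 7/(8*π).
Sharp Poincaré constant on H^1_0(0, 7/2) is C_P = L/π = 7/(2*π), achieved by sin(2*π/7·x).
This is the k = 4 harmonic; the ratio L/(kπ) is strictly less than C_P = L/π, consistent with the sharp inequality ||u||_L² ≤ C_P ||u'||_L².


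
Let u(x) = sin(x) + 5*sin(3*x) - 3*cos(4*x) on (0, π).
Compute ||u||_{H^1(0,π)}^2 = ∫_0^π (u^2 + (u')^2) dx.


||u||_{H^1(0,π)}^2 = 15776/35 + 405*π/2

u'(x) = 12*sin(4*x) + cos(x) + 15*cos(3*x).
Expand u² and (u')² and integrate term by term on (0, π), using: for integers n ≥ 1, ∫_0^π sin²(nx) dx = ∫_0^π cos²(nx) dx = π/2; for n ≠ n', ∫_0^π sin(nx)sin(n'x) dx = ∫_0^π cos(nx)cos(n'x) dx = 0; and by product-to-sum, ∫_0^π sin(nx)cos(n'x) dx = ½∫_0^π [sin((n+n')x) + sin((n−n')x)] dx, which is 0 when n+n' is even and 2n/(n²−n'²) when n+n' is odd (it need not vanish on (0, π)).
  u² squared terms: (-3)²·∫cos(4x)² dx = 9·π/2 = 9*π/2;  (5)²·∫sin(3x)² dx = 25·π/2 = 25*π/2;  (1)²·∫sin(x)² dx = 1·π/2 = π/2.
  u² cross terms: 2·(-3)·(5)·∫cos(4x)·sin(3x) dx = -30·(-6/7) = 180/7;  2·(-3)·(1)·∫cos(4x)·sin(x) dx = -6·(-2/15) = 4/5;  2·(5)·(1)·∫sin(3x)·sin(x) dx = 10·(0) = 0.
  So ∫_0^π u² dx = 9*π/2 + 25*π/2 + π/2 + 180/7 + 4/5 + 0 = 928/35 + 35*π/2.
  (u')² squared terms: (12)²·∫sin(4x)² dx = 144·π/2 = 72*π;  (15)²·∫cos(3x)² dx = 225·π/2 = 225*π/2;  (1)²·∫cos(x)² dx = 1·π/2 = π/2.
  (u')² cross terms: 2·(12)·(15)·∫sin(4x)·cos(3x) dx = 360·(8/7) = 2880/7;  2·(12)·(1)·∫sin(4x)·cos(x) dx = 24·(8/15) = 64/5;  2·(15)·(1)·∫cos(3x)·cos(x) dx = 30·(0) = 0.
  So ∫_0^π (u')² dx = 72*π + 225*π/2 + π/2 + 2880/7 + 64/5 + 0 = 14848/35 + 185*π.
||u||_{H^1}^2 = (928/35 + 35*π/2) + (14848/35 + 185*π) = 15776/35 + 405*π/2.


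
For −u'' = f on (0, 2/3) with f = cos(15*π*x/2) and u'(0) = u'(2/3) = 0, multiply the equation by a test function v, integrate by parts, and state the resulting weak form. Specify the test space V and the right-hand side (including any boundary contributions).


V = H^1(0, 2/3) (no boundary constraint on v; u is determined up to an additive constant); weak form: ∫_0^2/3 u'v' dx = ∫_0^2/3 (cos(15*π*x/2)) v dx for all v ∈ V.

Multiply both sides by a test function v and integrate from 0 to 2/3:
  ∫_0^2/3 −u''(x) v(x) dx = ∫_0^2/3 f(x) v(x) dx.
Integrate the LHS by parts once:
  ∫_0^2/3 −u'' v dx = −[u'(x) v(x)]_0^2/3 + ∫_0^2/3 u'(x) v'(x) dx.
Thus ∫_0^2/3 u'(x) v'(x) dx = ∫_0^2/3 f(x) v(x) dx + [u'(x) v(x)]_0^2/3.
Choose V so that boundary terms are either known or forced to vanish.
u has homogeneous Neumann: u'(0) = u'(2/3) = 0. So [u' v]_0^2/3 = 0·v(2/3) − 0·v(0) = 0 for any v; take V = H^1(0, 2/3).
Weak formulation: find u (satisfying any essential BC) such that ∫_0^2/3 u'(x) v'(x) dx = ∫_0^2/3 f v dx for all v ∈ V (homogeneous Neumann, so boundary terms vanish).
Substituting f(x) = cos(15*π*x/2), the right-hand side is ∫_0^2/3 (cos(15*π*x/2)) v dx.
Compatibility check (pure Neumann): taking v ≡ 1 ∈ V gives 0 = ∫_0^2/3 f dx + (0) − (0), i.e. ∫_0^2/3 f dx must equal u'(0) − u'(2/3) = 0. Indeed ∫_0^2/3 (cos(15*π*x/2)) dx = 0, so the data are compatible. The solution is then unique only up to an additive constant (fix it e.g. by requiring ∫_0^2/3 u dx = 0).


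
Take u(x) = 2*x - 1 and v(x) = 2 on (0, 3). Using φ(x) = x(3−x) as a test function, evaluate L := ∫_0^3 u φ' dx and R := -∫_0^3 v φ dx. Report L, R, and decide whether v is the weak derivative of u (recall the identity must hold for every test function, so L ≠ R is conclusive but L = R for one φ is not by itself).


LHS = -9, RHS = -9. Yes, v = u' weakly.

u(x) = 2*x - 1, classical derivative u'(x) = 2.
φ(x) = x(3−x), so φ'(x) = 3 - 2*x.
Note φ(0) = φ(3) = 0, so the boundary term u·φ vanishes.
LHS = ∫_0^3 u(x) φ'(x) dx = ∫_0^3 (-4*x^2 + 8*x - 3) dx. Term by term:
  ∫_0^3 -4*x^2 dx = -36;  ∫_0^3 8*x dx = 36;  ∫_0^3 -3 dx = -9.
Sum: -36 + 36 − 9 = -9.
So LHS = -9.
∫_0^3 v(x) φ(x) dx = ∫_0^3 (-2*x^2 + 6*x) dx. Term by term:
  ∫_0^3 -2*x^2 dx = -18;  ∫_0^3 6*x dx = 27.
Sum: -18 + 27 = 9.
So RHS = -∫_0^3 v(x) φ(x) dx = -9.
LHS = RHS, so the identity holds for this test φ.
Moreover u is smooth here and v(x) = u'(x) = 2 pointwise, so the identity holds for every test function. Hence v is the weak derivative of u.


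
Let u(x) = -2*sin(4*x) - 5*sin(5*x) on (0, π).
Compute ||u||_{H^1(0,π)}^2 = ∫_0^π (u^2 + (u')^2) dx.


||u||_{H^1(0,π)}^2 = 359*π

u'(x) = -8*cos(4*x) - 25*cos(5*x).
Expand u² and (u')² and integrate term by term on (0, π), using: for integers n ≥ 1, ∫_0^π sin²(nx) dx = ∫_0^π cos²(nx) dx = π/2; for n ≠ n', ∫_0^π sin(nx)sin(n'x) dx = ∫_0^π cos(nx)cos(n'x) dx = 0; and by product-to-sum, ∫_0^π sin(nx)cos(n'x) dx = ½∫_0^π [sin((n+n')x) + sin((n−n')x)] dx, which is 0 when n+n' is even and 2n/(n²−n'²) when n+n' is odd (it need not vanish on (0, π)).
  u² squared terms: (-5)²·∫sin(5x)² dx = 25·π/2 = 25*π/2;  (-2)²·∫sin(4x)² dx = 4·π/2 = 2*π.
  u² cross terms: 2·(-5)·(-2)·∫sin(5x)·sin(4x) dx = 20·(0) = 0.
  So ∫_0^π u² dx = 25*π/2 + 2*π + 0 = 29*π/2.
  (u')² squared terms: (-25)²·∫cos(5x)² dx = 625·π/2 = 625*π/2;  (-8)²·∫cos(4x)² dx = 64·π/2 = 32*π.
  (u')² cross terms: 2·(-25)·(-8)·∫cos(5x)·cos(4x) dx = 400·(0) = 0.
  So ∫_0^π (u')² dx = 625*π/2 + 32*π + 0 = 689*π/2.
||u||_{H^1}^2 = (29*π/2) + (689*π/2) = 359*π.


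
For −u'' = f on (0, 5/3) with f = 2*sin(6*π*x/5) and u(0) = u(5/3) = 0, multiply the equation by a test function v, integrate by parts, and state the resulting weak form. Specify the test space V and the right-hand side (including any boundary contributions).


V = H^1_0(0, 5/3) (so v(0) = v(5/3) = 0); weak form: ∫_0^5/3 u'v' dx = ∫_0^5/3 (2*sin(6*π*x/5)) v dx for all v ∈ V.

Multiply both sides by a test function v and integrate from 0 to 5/3:
  ∫_0^5/3 −u''(x) v(x) dx = ∫_0^5/3 f(x) v(x) dx.
Integrate the LHS by parts once:
  ∫_0^5/3 −u'' v dx = −[u'(x) v(x)]_0^5/3 + ∫_0^5/3 u'(x) v'(x) dx.
Thus ∫_0^5/3 u'(x) v'(x) dx = ∫_0^5/3 f(x) v(x) dx + [u'(x) v(x)]_0^5/3.
Choose V so that boundary terms are either known or forced to vanish.
u is Dirichlet: u(0) = u(5/3) = 0. Let V = H^1_0(0, 5/3); then v(0) = v(5/3) = 0, and [u' v]_0^5/3 = 0.
Weak formulation: find u (satisfying any essential BC) such that ∫_0^5/3 u'(x) v'(x) dx = ∫_0^5/3 f v dx for all v ∈ V.
Substituting f(x) = 2*sin(6*π*x/5), the right-hand side is ∫_0^5/3 (2*sin(6*π*x/5)) v dx.


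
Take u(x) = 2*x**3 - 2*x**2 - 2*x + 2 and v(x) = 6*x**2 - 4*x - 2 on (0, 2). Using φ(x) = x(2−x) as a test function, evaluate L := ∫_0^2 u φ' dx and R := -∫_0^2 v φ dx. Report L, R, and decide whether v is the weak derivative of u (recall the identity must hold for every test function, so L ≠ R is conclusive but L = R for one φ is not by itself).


LHS = -8/5, RHS = -8/5. Yes, v = u' weakly.

u(x) = 2*x**3 - 2*x**2 - 2*x + 2, classical derivative u'(x) = 6*x**2 - 4*x - 2.
φ(x) = x(2−x), so φ'(x) = 2 - 2*x.
Note φ(0) = φ(2) = 0, so the boundary term u·φ vanishes.
LHS = ∫_0^2 u(x) φ'(x) dx = ∫_0^2 (-4*x^4 + 8*x^3 - 8*x + 4) dx. Term by term:
  ∫_0^2 -4*x^4 dx = -128/5;  ∫_0^2 8*x^3 dx = 32;  ∫_0^2 -8*x dx = -16;
  ∫_0^2 4 dx = 8.
Sum: -128/5 + 32 − 16 + 8 = -8/5.
So LHS = -8/5.
∫_0^2 v(x) φ(x) dx = ∫_0^2 (-6*x^4 + 16*x^3 - 6*x^2 - 4*x) dx. Term by term:
  ∫_0^2 -6*x^4 dx = -192/5;  ∫_0^2 16*x^3 dx = 64;  ∫_0^2 -6*x^2 dx = -16;
  ∫_0^2 -4*x dx = -8.
Sum: -192/5 + 64 − 16 − 8 = 8/5.
So RHS = -∫_0^2 v(x) φ(x) dx = -8/5.
LHS = RHS, so the identity holds for this test φ.
Moreover u is smooth here and v(x) = u'(x) = 6*x**2 - 4*x - 2 pointwise, so the identity holds for every test function. Hence v is the weak derivative of u.


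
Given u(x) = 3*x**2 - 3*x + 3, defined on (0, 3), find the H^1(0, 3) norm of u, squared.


||u||_{H^1}^2 = 4509/10

The H^1 norm (squared) on an interval (0, L) is
  ||u||_{H^1}^2 = ∫_0^L u(x)^2 dx + ∫_0^L u'(x)^2 dx.
Compute u'(x) = 6*x - 3.
Then u(x)^2 = 9*x**4 - 18*x**3 + 27*x**2 - 18*x + 9 and u'(x)^2 = 36*x**2 - 36*x + 9.
Integrate each monomial from 0 to 3 using ∫_0^3 c·x^n dx = c·3^(n+1)/(n+1):
  ∫_0^3 u(x)^2 dx = ∫_0^3 (9*x^4 - 18*x^3 + 27*x^2 - 18*x + 9) dx. Term by term:
    ∫_0^3 9*x^4 dx = 2187/5;  ∫_0^3 -18*x^3 dx = -729/2;  ∫_0^3 27*x^2 dx = 243;
    ∫_0^3 -18*x dx = -81;  ∫_0^3 9 dx = 27.
  Sum: 2187/5 − 729/2 + 243 − 81 + 27 = 2619/10.
  ∫_0^3 u'(x)^2 dx = ∫_0^3 (36*x^2 - 36*x + 9) dx. Term by term:
    ∫_0^3 36*x^2 dx = 324;  ∫_0^3 -36*x dx = -162;  ∫_0^3 9 dx = 27.
  Sum: 324 − 162 + 27 = 189.
Adding: ||u||_{H^1}^2 = 2619/10 + 189 = 4509/10.


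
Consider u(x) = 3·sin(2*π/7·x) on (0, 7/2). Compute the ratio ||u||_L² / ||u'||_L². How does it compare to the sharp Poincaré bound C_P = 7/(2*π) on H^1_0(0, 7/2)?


||u||_L² / ||u'||_L² = 7/(2*π) = C_P.

u(x) = 3·sin(2*π/7·x), so u'(x) = 6*π*cos(2*π*x/7)/7.
Writing u(x) = A·sin(kπx/L) with A = 3 and k = 1, use ∫_0^L sin²(kπx/L) dx = L/2 and ∫_0^L cos²(kπx/L) dx = L/2.
u² = 9·sin²(2*π/7·x) and (u')² = 36*π^2/49·cos²(2*π/7·x), and each of sin², cos² integrates to L/2 = 7/4 over (0, 7/2).
∫_0^7/2 u² dx = 63/4, so ||u||_L² = 3*sqrt(7)/2.
∫_0^7/2 (u')² dx = 9*π^2/7, so ||u'||_L² = 3*sqrt(7)*π/7.
Ratio ||u||_L² / ||u'||_L² = 7/(2*π).
Sharp Poincaré constant on H^1_0(0, 7/2) is C_P = L/π = 7/(2*π), achieved by sin(2*π/7·x).
This is the k = 1 eigenfunction (up to amplitude), so the ratio equals the sharp Poincaré constant exactly.


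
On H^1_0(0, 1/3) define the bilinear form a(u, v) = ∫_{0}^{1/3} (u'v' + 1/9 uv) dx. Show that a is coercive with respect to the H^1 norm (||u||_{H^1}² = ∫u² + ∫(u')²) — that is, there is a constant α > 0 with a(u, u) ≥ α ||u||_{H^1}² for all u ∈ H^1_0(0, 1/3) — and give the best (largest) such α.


α = (1 + 81*π^2)/(9*(1 + 9*π^2))

Coercivity of a(·,·) on H^1_0(0, 1/3) means a(u, u) ≥ α ||u||_{H^1}² for every u ∈ H^1_0.
The interval has length L = 1/3, and Poincaré/coercivity depend only on L. Here a(u, u) = ∫(u')² + (1/9)·∫u².
Here 0 < c = 1/9 < 1. The condition a(u,u) ≥ α||u||_{H^1}² reads (1−α)∫(u')² ≥ (α−c)∫u². Any admissible α is ≤ 1 (rapidly oscillating u have ∫u²/∫(u')² → 0), and α = 1 would force 0 ≥ (1−c)∫u², impossible since c < 1; so 1−α > 0. By the sharp Poincaré inequality on H^1_0 of an interval of length L, ∫(u')² ≥ (π/L)²∫u² with equality for the first sine mode sin(π(x−x₀)/L) (x₀ the left endpoint), so the inequality holds for all u iff (1−α)(π/L)² ≥ α − c, i.e. α ≤ ((π/L)² + c)/((π/L)² + 1) = (1 + c(L/π)²)/(1 + (L/π)²). With (π/L)² = 9*π^2 and c = 1/9, the largest admissible constant is α = ((π/L)² + c)/((π/L)² + 1).
Simplifying, α = (1 + 81*π^2)/(9*(1 + 9*π^2)).


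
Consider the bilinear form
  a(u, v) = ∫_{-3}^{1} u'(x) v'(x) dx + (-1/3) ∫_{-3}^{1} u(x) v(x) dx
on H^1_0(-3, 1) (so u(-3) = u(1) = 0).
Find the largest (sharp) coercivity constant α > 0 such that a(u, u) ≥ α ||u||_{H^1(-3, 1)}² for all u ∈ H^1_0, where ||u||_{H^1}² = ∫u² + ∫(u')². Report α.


α = (-16/3 + π^2)/(π^2 + 16)

Coercivity of a(·,·) on H^1_0(-3, 1) means a(u, u) ≥ α ||u||_{H^1}² for every u ∈ H^1_0.
The interval has length L = 4, and Poincaré/coercivity depend only on L. Here a(u, u) = ∫(u')² + (-1/3)·∫u².
Here c = -1/3 < 0 with |c| < (π/L)² = π^2/16, so coercivity still holds. The condition a(u,u) ≥ α||u||_{H^1}² reads (1−α)∫(u')² ≥ (α−c)∫u². Any admissible α is ≤ 1 (rapidly oscillating u have ∫u²/∫(u')² → 0), and α = 1 would force 0 ≥ (1−c)∫u², impossible since c < 1; so 1−α > 0. By the sharp Poincaré inequality on H^1_0 of an interval of length L, ∫(u')² ≥ (π/L)²∫u² with equality for the first sine mode sin(π(x−x₀)/L) (x₀ the left endpoint), so the inequality holds for all u iff (1−α)(π/L)² ≥ α − c, i.e. α ≤ ((π/L)² + c)/((π/L)² + 1) = (1 + c(L/π)²)/(1 + (L/π)²). (Direct route, valid since c ≤ 0: Poincaré gives c∫u² ≥ c(L/π)²∫(u')², so a(u,u) ≥ (1 + c(L/π)²)∫(u')², while ||u||_{H^1}² ≤ (1 + (L/π)²)∫(u')²; dividing yields the same α.) With (π/L)² = π^2/16 and c = -1/3, the largest admissible constant is α = ((π/L)² + c)/((π/L)² + 1).
Simplifying, α = (-16/3 + π^2)/(π^2 + 16).


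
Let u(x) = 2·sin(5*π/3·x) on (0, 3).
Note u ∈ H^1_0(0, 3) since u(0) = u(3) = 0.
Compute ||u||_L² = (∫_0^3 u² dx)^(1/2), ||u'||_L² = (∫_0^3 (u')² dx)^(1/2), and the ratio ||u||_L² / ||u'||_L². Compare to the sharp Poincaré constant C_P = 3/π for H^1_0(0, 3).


||u||_L² / ||u'||_L² = 3/(5*π) < C_P = 3/π.

u(x) = 2·sin(5*π/3·x), so u'(x) = 10*π*cos(5*π*x/3)/3.
Writing u(x) = A·sin(kπx/L) with A = 2 and k = 5, use ∫_0^L sin²(kπx/L) dx = L/2 and ∫_0^L cos²(kπx/L) dx = L/2.
u² = 4·sin²(5*π/3·x) and (u')² = 100*π^2/9·cos²(5*π/3·x), and each of sin², cos² integrates to L/2 = 3/2 over (0, 3).
∫_0^3 u² dx = 6, so ||u||_L² = sqrt(6).
∫_0^3 (u')² dx = 50*π^2/3, so ||u'||_L² = 5*sqrt(6)*π/3.
Ratio ||u||_L² / ||u'||_L² = 3/(5*π).
Sharp Poincaré constant on H^1_0(0, 3) is C_P = L/π = 3/π, achieved by sin(π/3·x).
This is the k = 5 harmonic; the ratio L/(kπ) is strictly less than C_P = L/π, consistent with the sharp inequality ||u||_L² ≤ C_P ||u'||_L².


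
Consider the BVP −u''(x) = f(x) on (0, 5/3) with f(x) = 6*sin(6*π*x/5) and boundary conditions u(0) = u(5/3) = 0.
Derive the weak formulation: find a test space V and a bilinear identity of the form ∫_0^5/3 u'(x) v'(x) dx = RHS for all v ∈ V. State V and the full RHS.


V = H^1_0(0, 5/3) (so v(0) = v(5/3) = 0); weak form: ∫_0^5/3 u'v' dx = ∫_0^5/3 (6*sin(6*π*x/5)) v dx for all v ∈ V.

Multiply both sides by a test function v and integrate from 0 to 5/3:
  ∫_0^5/3 −u''(x) v(x) dx = ∫_0^5/3 f(x) v(x) dx.
Integrate the LHS by parts once:
  ∫_0^5/3 −u'' v dx = −[u'(x) v(x)]_0^5/3 + ∫_0^5/3 u'(x) v'(x) dx.
Thus ∫_0^5/3 u'(x) v'(x) dx = ∫_0^5/3 f(x) v(x) dx + [u'(x) v(x)]_0^5/3.
Choose V so that boundary terms are either known or forced to vanish.
u is Dirichlet: u(0) = u(5/3) = 0. Let V = H^1_0(0, 5/3); then v(0) = v(5/3) = 0, and [u' v]_0^5/3 = 0.
Weak formulation: find u (satisfying any essential BC) such that ∫_0^5/3 u'(x) v'(x) dx = ∫_0^5/3 f v dx for all v ∈ V.
Substituting f(x) = 6*sin(6*π*x/5), the right-hand side is ∫_0^5/3 (6*sin(6*π*x/5)) v dx.


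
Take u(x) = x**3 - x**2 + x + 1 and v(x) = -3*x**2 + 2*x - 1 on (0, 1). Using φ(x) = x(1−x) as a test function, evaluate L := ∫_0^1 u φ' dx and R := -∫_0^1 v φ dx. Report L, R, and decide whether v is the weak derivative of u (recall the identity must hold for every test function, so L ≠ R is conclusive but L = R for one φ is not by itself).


LHS = -3/20, RHS = 3/20. No, v is not the weak derivative of u.

u(x) = x**3 - x**2 + x + 1, classical derivative u'(x) = 3*x**2 - 2*x + 1.
φ(x) = x(1−x), so φ'(x) = 1 - 2*x.
Note φ(0) = φ(1) = 0, so the boundary term u·φ vanishes.
LHS = ∫_0^1 u(x) φ'(x) dx = ∫_0^1 (-2*x^4 + 3*x^3 - 3*x^2 - x + 1) dx. Term by term:
  ∫_0^1 -2*x^4 dx = -2/5;  ∫_0^1 3*x^3 dx = 3/4;  ∫_0^1 -3*x^2 dx = -1;
  ∫_0^1 -x dx = -1/2;  ∫_0^1 1 dx = 1.
Sum: -2/5 + 3/4 − 1 − 1/2 + 1 = -3/20.
So LHS = -3/20.
∫_0^1 v(x) φ(x) dx = ∫_0^1 (3*x^4 - 5*x^3 + 3*x^2 - x) dx. Term by term:
  ∫_0^1 3*x^4 dx = 3/5;  ∫_0^1 -5*x^3 dx = -5/4;  ∫_0^1 3*x^2 dx = 1;
  ∫_0^1 -x dx = -1/2.
Sum: 3/5 − 5/4 + 1 − 1/2 = -3/20.
So RHS = -∫_0^1 v(x) φ(x) dx = 3/20.
LHS − RHS = -3/10 ≠ 0, so the identity fails.
(For a valid weak derivative the identity must hold for EVERY test function, in particular this one. The failure shows v is NOT the weak derivative of u.)
Correct weak derivative would be u'(x) = 3*x**2 - 2*x + 1.


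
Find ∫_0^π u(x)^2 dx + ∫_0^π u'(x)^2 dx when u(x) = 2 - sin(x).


||u||_{H^1(0,π)}^2 = -8 + 5*π

u'(x) = -cos(x).
Expand u² and (u')² and integrate term by term on (0, π), using: for integers n ≥ 1, ∫_0^π sin²(nx) dx = ∫_0^π cos²(nx) dx = π/2; for n ≠ n', ∫_0^π sin(nx)sin(n'x) dx = ∫_0^π cos(nx)cos(n'x) dx = 0; and by product-to-sum, ∫_0^π sin(nx)cos(n'x) dx = ½∫_0^π [sin((n+n')x) + sin((n−n')x)] dx, which is 0 when n+n' is even and 2n/(n²−n'²) when n+n' is odd (it need not vanish on (0, π)). For the constant mode: ∫_0^π 1 dx = π, ∫_0^π cos(nx) dx = 0, ∫_0^π sin(nx) dx = (1−(−1)^n)/n.
  u² squared terms: (2)²·∫1 dx = 4·π = 4*π;  (-1)²·∫sin(x)² dx = 1·π/2 = π/2.
  u² cross terms: 2·(2)·(-1)·∫1·sin(x) dx = -4·(2) = -8.
  So ∫_0^π u² dx = 4*π + π/2 − 8 = -8 + 9*π/2.
  (u')² squared terms: (-1)²·∫cos(x)² dx = 1·π/2 = π/2.
  So ∫_0^π (u')² dx = π/2.
||u||_{H^1}^2 = (-8 + 9*π/2) + (π/2) = -8 + 5*π.


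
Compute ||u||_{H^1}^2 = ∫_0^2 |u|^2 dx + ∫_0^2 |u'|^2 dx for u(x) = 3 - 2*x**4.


||u||_{H^1}^2 = 421798/315

The H^1 norm (squared) on an interval (0, L) is
  ||u||_{H^1}^2 = ∫_0^L u(x)^2 dx + ∫_0^L u'(x)^2 dx.
Compute u'(x) = -8*x**3.
Then u(x)^2 = 4*x**8 - 12*x**4 + 9 and u'(x)^2 = 64*x**6.
Integrate each monomial from 0 to 2 using ∫_0^2 c·x^n dx = c·2^(n+1)/(n+1):
  ∫_0^2 u(x)^2 dx = ∫_0^2 (4*x^8 - 12*x^4 + 9) dx. Term by term:
    ∫_0^2 4*x^8 dx = 2048/9;  ∫_0^2 -12*x^4 dx = -384/5;  ∫_0^2 9 dx = 18.
  Sum: 2048/9 − 384/5 + 18 = 7594/45.
  ∫_0^2 u'(x)^2 dx = ∫_0^2 (64*x^6) dx. Term by term:
    ∫_0^2 64*x^6 dx = 8192/7.
Adding: ||u||_{H^1}^2 = 7594/45 + 8192/7 = 421798/315.


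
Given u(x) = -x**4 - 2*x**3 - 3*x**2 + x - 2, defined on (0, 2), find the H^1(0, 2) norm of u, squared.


||u||_{H^1}^2 = 697678/315

The H^1 norm (squared) on an interval (0, L) is
  ||u||_{H^1}^2 = ∫_0^L u(x)^2 dx + ∫_0^L u'(x)^2 dx.
Compute u'(x) = -4*x**3 - 6*x**2 - 6*x + 1.
Then u(x)^2 = x**8 + 4*x**7 + 10*x**6 + 10*x**5 + 9*x**4 + 2*x**3 + 13*x**2 - 4*x + 4 and u'(x)^2 = 16*x**6 + 48*x**5 + 84*x**4 + 64*x**3 + 24*x**2 - 12*x + 1.
Integrate each monomial from 0 to 2 using ∫_0^2 c·x^n dx = c·2^(n+1)/(n+1):
  ∫_0^2 u(x)^2 dx = ∫_0^2 (x^8 + 4*x^7 + 10*x^6 + 10*x^5 + 9*x^4 + 2*x^3 + 13*x^2 - 4*x + 4) dx. Term by term:
    ∫_0^2 x^8 dx = 512/9;  ∫_0^2 4*x^7 dx = 128;  ∫_0^2 10*x^6 dx = 1280/7;
    ∫_0^2 10*x^5 dx = 320/3;  ∫_0^2 9*x^4 dx = 288/5;  ∫_0^2 2*x^3 dx = 8;
    ∫_0^2 13*x^2 dx = 104/3;  ∫_0^2 -4*x dx = -8;  ∫_0^2 4 dx = 8.
  Sum: 512/9 + 128 + 1280/7 + 320/3 + 288/5 + 8 + 104/3 − 8 + 8 = 181024/315.
  ∫_0^2 u'(x)^2 dx = ∫_0^2 (16*x^6 + 48*x^5 + 84*x^4 + 64*x^3 + 24*x^2 - 12*x + 1) dx. Term by term:
    ∫_0^2 16*x^6 dx = 2048/7;  ∫_0^2 48*x^5 dx = 512;  ∫_0^2 84*x^4 dx = 2688/5;
    ∫_0^2 64*x^3 dx = 256;  ∫_0^2 24*x^2 dx = 64;  ∫_0^2 -12*x dx = -24;
    ∫_0^2 1 dx = 2.
  Sum: 2048/7 + 512 + 2688/5 + 256 + 64 − 24 + 2 = 57406/35.
Adding: ||u||_{H^1}^2 = 181024/315 + 57406/35 = 697678/315.


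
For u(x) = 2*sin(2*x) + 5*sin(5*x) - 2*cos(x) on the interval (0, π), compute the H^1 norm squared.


||u||_{H^1(0,π)}^2 = -64/3 + 339*π

u'(x) = 2*sin(x) + 4*cos(2*x) + 25*cos(5*x).
Expand u² and (u')² and integrate term by term on (0, π), using: for integers n ≥ 1, ∫_0^π sin²(nx) dx = ∫_0^π cos²(nx) dx = π/2; for n ≠ n', ∫_0^π sin(nx)sin(n'x) dx = ∫_0^π cos(nx)cos(n'x) dx = 0; and by product-to-sum, ∫_0^π sin(nx)cos(n'x) dx = ½∫_0^π [sin((n+n')x) + sin((n−n')x)] dx, which is 0 when n+n' is even and 2n/(n²−n'²) when n+n' is odd (it need not vanish on (0, π)).
  u² squared terms: (-2)²·∫cos(x)² dx = 4·π/2 = 2*π;  (2)²·∫sin(2x)² dx = 4·π/2 = 2*π;  (5)²·∫sin(5x)² dx = 25·π/2 = 25*π/2.
  u² cross terms: 2·(-2)·(2)·∫cos(x)·sin(2x) dx = -8·(4/3) = -32/3;  2·(-2)·(5)·∫cos(x)·sin(5x) dx = -20·(0) = 0;  2·(2)·(5)·∫sin(2x)·sin(5x) dx = 20·(0) = 0.
  So ∫_0^π u² dx = 2*π + 2*π + 25*π/2 − 32/3 + 0 + 0 = -32/3 + 33*π/2.
  (u')² squared terms: (2)²·∫sin(x)² dx = 4·π/2 = 2*π;  (4)²·∫cos(2x)² dx = 16·π/2 = 8*π;  (25)²·∫cos(5x)² dx = 625·π/2 = 625*π/2.
  (u')² cross terms: 2·(2)·(4)·∫sin(x)·cos(2x) dx = 16·(-2/3) = -32/3;  2·(2)·(25)·∫sin(x)·cos(5x) dx = 100·(0) = 0;  2·(4)·(25)·∫cos(2x)·cos(5x) dx = 200·(0) = 0.
  So ∫_0^π (u')² dx = 2*π + 8*π + 625*π/2 − 32/3 + 0 + 0 = -32/3 + 645*π/2.
||u||_{H^1}^2 = (-32/3 + 33*π/2) + (-32/3 + 645*π/2) = -64/3 + 339*π.


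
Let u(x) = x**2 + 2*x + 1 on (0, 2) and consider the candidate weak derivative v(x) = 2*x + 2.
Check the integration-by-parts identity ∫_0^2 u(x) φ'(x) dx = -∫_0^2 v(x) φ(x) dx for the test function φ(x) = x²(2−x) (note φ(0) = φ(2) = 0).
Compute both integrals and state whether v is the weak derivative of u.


LHS = -88/15, RHS = -88/15. Yes, v = u' weakly.

u(x) = x**2 + 2*x + 1, classical derivative u'(x) = 2*x + 2.
φ(x) = x²(2−x), so φ'(x) = x*(4 - 3*x).
Note φ(0) = φ(2) = 0, so the boundary term u·φ vanishes.
LHS = ∫_0^2 u(x) φ'(x) dx = ∫_0^2 (-3*x^4 - 2*x^3 + 5*x^2 + 4*x) dx. Term by term:
  ∫_0^2 -3*x^4 dx = -96/5;  ∫_0^2 -2*x^3 dx = -8;  ∫_0^2 5*x^2 dx = 40/3;
  ∫_0^2 4*x dx = 8.
Sum: -96/5 − 8 + 40/3 + 8 = -88/15.
So LHS = -88/15.
∫_0^2 v(x) φ(x) dx = ∫_0^2 (-2*x^4 + 2*x^3 + 4*x^2) dx. Term by term:
  ∫_0^2 -2*x^4 dx = -64/5;  ∫_0^2 2*x^3 dx = 8;  ∫_0^2 4*x^2 dx = 32/3.
Sum: -64/5 + 8 + 32/3 = 88/15.
So RHS = -∫_0^2 v(x) φ(x) dx = -88/15.
LHS = RHS, so the identity holds for this test φ.
Moreover u is smooth here and v(x) = u'(x) = 2*x + 2 pointwise, so the identity holds for every test function. Hence v is the weak derivative of u.


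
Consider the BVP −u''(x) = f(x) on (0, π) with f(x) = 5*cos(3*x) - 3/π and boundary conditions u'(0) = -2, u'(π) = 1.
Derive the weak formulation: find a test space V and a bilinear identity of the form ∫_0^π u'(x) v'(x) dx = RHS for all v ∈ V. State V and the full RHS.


V = H^1(0, π) (v unrestricted at boundary; u is determined up to an additive constant); weak form: ∫_0^π u'v' dx = ∫_0^π (5*cos(3*x) - 3/π) v dx + v(π) + 2·v(0) for all v ∈ V.

Multiply both sides by a test function v and integrate from 0 to π:
  ∫_0^π −u''(x) v(x) dx = ∫_0^π f(x) v(x) dx.
Integrate the LHS by parts once:
  ∫_0^π −u'' v dx = −[u'(x) v(x)]_0^π + ∫_0^π u'(x) v'(x) dx.
Thus ∫_0^π u'(x) v'(x) dx = ∫_0^π f(x) v(x) dx + [u'(x) v(x)]_0^π.
Choose V so that boundary terms are either known or forced to vanish.
u has inhomogeneous Neumann u'(0) = -2, u'(π) = 1. [u' v]_0^π = (1)·v(π) − (-2)·v(0) = v(π) + 2·v(0). Take V = H^1(0, π); boundary term becomes part of RHS.
Weak formulation: find u (satisfying any essential BC) such that ∫_0^π u'(x) v'(x) dx = ∫_0^π f v dx + v(π) + 2·v(0) for all v ∈ V (Neumann data are natural BCs: they enter the RHS as boundary terms).
Substituting f(x) = 5*cos(3*x) - 3/π, the right-hand side is ∫_0^π (5*cos(3*x) - 3/π) v dx + v(π) + 2·v(0).
Compatibility check (pure Neumann): taking v ≡ 1 ∈ V gives 0 = ∫_0^π f dx + (1) − (-2), i.e. ∫_0^π f dx must equal u'(0) − u'(π) = -3. Indeed ∫_0^π (5*cos(3*x) - 3/π) dx = -3, so the data are compatible. The solution is then unique only up to an additive constant (fix it e.g. by requiring ∫_0^π u dx = 0).


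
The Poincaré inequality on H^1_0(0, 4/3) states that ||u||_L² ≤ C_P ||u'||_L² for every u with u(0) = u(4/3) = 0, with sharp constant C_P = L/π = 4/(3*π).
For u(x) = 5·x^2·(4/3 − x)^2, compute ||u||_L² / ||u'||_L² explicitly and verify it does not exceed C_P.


||u||_L² / ||u'||_L² = 2*sqrt(3)/9 < C_P = 4/(3*π).

u(x) = 5·x^2·(4/3 − x)^2, so u'(x) = 20*x*(3*x - 4)*(3*x - 2)/9.
u(x) = 5·x^2·(4/3 − x)^2 vanishes at x = 0 and x = 4/3, so u ∈ H^1_0(0, 4/3). Differentiate via the product rule and integrate the resulting polynomials term by term.
  ∫_0^4/3 u² dx = ∫_0^4/3 (25*x^8 - 400*x^7/3 + 800*x^6/3 - 6400*x^5/27 + 6400*x^4/81) dx. Term by term:
    ∫_0^4/3 25*x^8 dx = 6553600/177147;  ∫_0^4/3 -400*x^7/3 dx = -3276800/19683;  ∫_0^4/3 800*x^6/3 dx = 13107200/45927;
    ∫_0^4/3 -6400*x^5/27 dx = -13107200/59049;  ∫_0^4/3 6400*x^4/81 dx = 1310720/19683.
  Sum: 6553600/177147 − 3276800/19683 + 13107200/45927 − 13107200/59049 + 1310720/19683 = 655360/1240029.
  ∫_0^4/3 (u')² dx = ∫_0^4/3 (400*x^6 - 1600*x^5 + 20800*x^4/9 - 12800*x^3/9 + 25600*x^2/81) dx. Term by term:
    ∫_0^4/3 400*x^6 dx = 6553600/15309;  ∫_0^4/3 -1600*x^5 dx = -3276800/2187;  ∫_0^4/3 20800*x^4/9 dx = 4259840/2187;
    ∫_0^4/3 -12800*x^3/9 dx = -819200/729;  ∫_0^4/3 25600*x^2/81 dx = 1638400/6561.
  Sum: 6553600/15309 − 3276800/2187 + 4259840/2187 − 819200/729 + 1638400/6561 = 163840/45927.
∫_0^4/3 u² dx = 655360/1240029, so ||u||_L² = 256*sqrt(210)/5103.
∫_0^4/3 (u')² dx = 163840/45927, so ||u'||_L² = 128*sqrt(70)/567.
Ratio ||u||_L² / ||u'||_L² = 2*sqrt(3)/9.
Sharp Poincaré constant on H^1_0(0, 4/3) is C_P = L/π = 4/(3*π), achieved by sin(3*π/4·x).
A polynomial bump cannot attain the sharp Poincaré constant (only the first sine eigenfunction does), so the ratio is strictly less than C_P, consistent with ||u||_L² ≤ C_P ||u'||_L².


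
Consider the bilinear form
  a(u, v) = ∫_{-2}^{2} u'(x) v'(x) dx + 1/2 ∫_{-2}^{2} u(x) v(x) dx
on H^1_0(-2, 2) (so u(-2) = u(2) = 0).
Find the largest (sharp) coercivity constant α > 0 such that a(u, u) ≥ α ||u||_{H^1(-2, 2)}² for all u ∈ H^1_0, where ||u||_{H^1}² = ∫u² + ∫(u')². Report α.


α = (8 + π^2)/(π^2 + 16)

Coercivity of a(·,·) on H^1_0(-2, 2) means a(u, u) ≥ α ||u||_{H^1}² for every u ∈ H^1_0.
The interval has length L = 4, and Poincaré/coercivity depend only on L. Here a(u, u) = ∫(u')² + (1/2)·∫u².
Here 0 < c = 1/2 < 1. The condition a(u,u) ≥ α||u||_{H^1}² reads (1−α)∫(u')² ≥ (α−c)∫u². Any admissible α is ≤ 1 (rapidly oscillating u have ∫u²/∫(u')² → 0), and α = 1 would force 0 ≥ (1−c)∫u², impossible since c < 1; so 1−α > 0. By the sharp Poincaré inequality on H^1_0 of an interval of length L, ∫(u')² ≥ (π/L)²∫u² with equality for the first sine mode sin(π(x−x₀)/L) (x₀ the left endpoint), so the inequality holds for all u iff (1−α)(π/L)² ≥ α − c, i.e. α ≤ ((π/L)² + c)/((π/L)² + 1) = (1 + c(L/π)²)/(1 + (L/π)²). With (π/L)² = π^2/16 and c = 1/2, the largest admissible constant is α = ((π/L)² + c)/((π/L)² + 1).
Simplifying, α = (8 + π^2)/(π^2 + 16).


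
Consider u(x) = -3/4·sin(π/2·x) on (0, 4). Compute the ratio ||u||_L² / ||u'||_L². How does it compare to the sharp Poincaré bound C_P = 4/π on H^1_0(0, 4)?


||u||_L² / ||u'||_L² = 2/π < C_P = 4/π.

u(x) = -3/4·sin(π/2·x), so u'(x) = -3*π*cos(π*x/2)/8.
Writing u(x) = A·sin(kπx/L) with A = -3/4 and k = 2, use ∫_0^L sin²(kπx/L) dx = L/2 and ∫_0^L cos²(kπx/L) dx = L/2.
u² = 9/16·sin²(π/2·x) and (u')² = 9*π^2/64·cos²(π/2·x), and each of sin², cos² integrates to L/2 = 2 over (0, 4).
∫_0^4 u² dx = 9/8, so ||u||_L² = 3*sqrt(2)/4.
∫_0^4 (u')² dx = 9*π^2/32, so ||u'||_L² = 3*sqrt(2)*π/8.
Ratio ||u||_L² / ||u'||_L² = 2/π.
Sharp Poincaré constant on H^1_0(0, 4) is C_P = L/π = 4/π, achieved by sin(π/4·x).
This is the k = 2 harmonic; the ratio L/(kπ) is strictly less than C_P = L/π, consistent with the sharp inequality ||u||_L² ≤ C_P ||u'||_L².


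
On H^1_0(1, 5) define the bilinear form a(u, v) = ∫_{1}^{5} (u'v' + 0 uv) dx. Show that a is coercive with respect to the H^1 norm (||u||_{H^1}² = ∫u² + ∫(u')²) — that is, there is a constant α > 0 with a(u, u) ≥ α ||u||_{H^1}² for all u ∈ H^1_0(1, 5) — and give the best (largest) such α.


α = π^2/(π^2 + 16)

Coercivity of a(·,·) on H^1_0(1, 5) means a(u, u) ≥ α ||u||_{H^1}² for every u ∈ H^1_0.
The interval has length L = 4, and Poincaré/coercivity depend only on L. Here a(u, u) = ∫(u')² + (0)·∫u².
Here c = 0, so a(u,u) = ∫(u')² alone. The condition a(u,u) ≥ α||u||_{H^1}² reads (1−α)∫(u')² ≥ (α−c)∫u². Any admissible α is ≤ 1 (rapidly oscillating u have ∫u²/∫(u')² → 0), and α = 1 would force 0 ≥ (1−c)∫u², impossible since c < 1; so 1−α > 0. By the sharp Poincaré inequality on H^1_0 of an interval of length L, ∫(u')² ≥ (π/L)²∫u² with equality for the first sine mode sin(π(x−x₀)/L) (x₀ the left endpoint), so the inequality holds for all u iff (1−α)(π/L)² ≥ α − c, i.e. α ≤ ((π/L)² + c)/((π/L)² + 1) = (1 + c(L/π)²)/(1 + (L/π)²). (Direct route, valid since c ≤ 0: Poincaré gives c∫u² ≥ c(L/π)²∫(u')², so a(u,u) ≥ (1 + c(L/π)²)∫(u')², while ||u||_{H^1}² ≤ (1 + (L/π)²)∫(u')²; dividing yields the same α.) With (π/L)² = π^2/16 and c = 0, the largest admissible constant is α = ((π/L)² + c)/((π/L)² + 1).
Simplifying, α = π^2/(π^2 + 16).


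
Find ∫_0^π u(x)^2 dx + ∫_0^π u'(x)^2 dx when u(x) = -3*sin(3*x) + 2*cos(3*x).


||u||_{H^1(0,π)}^2 = 65*π

u'(x) = -6*sin(3*x) - 9*cos(3*x).
Expand u² and (u')² and integrate term by term on (0, π), using: for integers n ≥ 1, ∫_0^π sin²(nx) dx = ∫_0^π cos²(nx) dx = π/2; for n ≠ n', ∫_0^π sin(nx)sin(n'x) dx = ∫_0^π cos(nx)cos(n'x) dx = 0; and by product-to-sum, ∫_0^π sin(nx)cos(n'x) dx = ½∫_0^π [sin((n+n')x) + sin((n−n')x)] dx, which is 0 when n+n' is even and 2n/(n²−n'²) when n+n' is odd (it need not vanish on (0, π)).
  u² squared terms: (-3)²·∫sin(3x)² dx = 9·π/2 = 9*π/2;  (2)²·∫cos(3x)² dx = 4·π/2 = 2*π.
  u² cross terms: 2·(-3)·(2)·∫sin(3x)·cos(3x) dx = -12·(0) = 0.
  So ∫_0^π u² dx = 9*π/2 + 2*π + 0 = 13*π/2.
  (u')² squared terms: (-9)²·∫cos(3x)² dx = 81·π/2 = 81*π/2;  (-6)²·∫sin(3x)² dx = 36·π/2 = 18*π.
  (u')² cross terms: 2·(-9)·(-6)·∫cos(3x)·sin(3x) dx = 108·(0) = 0.
  So ∫_0^π (u')² dx = 81*π/2 + 18*π + 0 = 117*π/2.
||u||_{H^1}^2 = (13*π/2) + (117*π/2) = 65*π.


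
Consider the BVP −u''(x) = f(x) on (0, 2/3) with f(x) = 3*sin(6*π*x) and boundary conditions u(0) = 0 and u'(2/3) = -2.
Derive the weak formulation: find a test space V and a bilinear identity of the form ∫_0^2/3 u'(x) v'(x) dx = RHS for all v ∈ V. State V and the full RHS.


V = {v ∈ H^1(0, 2/3) : v(0) = 0} (test functions vanish at x = 0 where u is specified); weak form: ∫_0^2/3 u'v' dx = ∫_0^2/3 (3*sin(6*π*x)) v dx − 2·v(2/3) for all v ∈ V.

Multiply both sides by a test function v and integrate from 0 to 2/3:
  ∫_0^2/3 −u''(x) v(x) dx = ∫_0^2/3 f(x) v(x) dx.
Integrate the LHS by parts once:
  ∫_0^2/3 −u'' v dx = −[u'(x) v(x)]_0^2/3 + ∫_0^2/3 u'(x) v'(x) dx.
Thus ∫_0^2/3 u'(x) v'(x) dx = ∫_0^2/3 f(x) v(x) dx + [u'(x) v(x)]_0^2/3.
Choose V so that boundary terms are either known or forced to vanish.
Mixed BC: u(0) = 0 (Dirichlet) and u'(2/3) = -2 (Neumann). Define V = {v ∈ H^1(0, 2/3) : v(0) = 0}. Then [u' v]_0^2/3 = u'(2/3)·v(2/3) − u'(0)·0 = − 2·v(2/3).
Weak formulation: find u (satisfying any essential BC) such that ∫_0^2/3 u'(x) v'(x) dx = ∫_0^2/3 f v dx − 2·v(2/3) for all v ∈ V (Dirichlet at 0 absorbed into V; Neumann datum at x = 2/3 contributes the boundary term).
Substituting f(x) = 3*sin(6*π*x), the right-hand side is ∫_0^2/3 (3*sin(6*π*x)) v dx − 2·v(2/3).
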